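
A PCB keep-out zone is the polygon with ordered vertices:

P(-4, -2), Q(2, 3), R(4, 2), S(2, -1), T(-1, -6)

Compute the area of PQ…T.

Apply the shoelace formula: 2A = Σ (x_i·y_{i+1} − x_{i+1}·y_i), indices taken mod 5.
Σ = (-8) + (-8) + (-8) + (-13) + (-22) = -59
Area = |Σ|/2 = 29.5.

29.5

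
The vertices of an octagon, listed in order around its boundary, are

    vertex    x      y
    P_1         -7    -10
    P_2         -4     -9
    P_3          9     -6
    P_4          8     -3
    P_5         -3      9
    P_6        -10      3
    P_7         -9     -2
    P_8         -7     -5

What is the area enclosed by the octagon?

203

Apply the surveyor's formula: 2A = Σ (x_i·y_{i+1} − x_{i+1}·y_i), indices taken mod 8.
Σ = (23) + (105) + (21) + (63) + (81) + (47) + (31) + (35) = 406
Area = |Σ|/2 = 203.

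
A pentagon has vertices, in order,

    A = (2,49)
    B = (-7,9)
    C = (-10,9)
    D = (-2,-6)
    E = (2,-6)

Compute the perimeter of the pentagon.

|AB| = √((-9)² + (-40)²) = √1681 = 41
|BC| = √((-3)² + (0)²) = √9 = 3
|CD| = √((8)² + (-15)²) = √289 = 17
|DE| = √((4)² + (0)²) = √16 = 4
|EA| = √((0)² + (55)²) = √3025 = 55
Perimeter = 41 + 3 + 17 + 4 + 55 = 120.

120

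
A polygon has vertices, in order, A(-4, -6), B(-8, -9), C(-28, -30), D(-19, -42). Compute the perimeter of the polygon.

88

|AB| = √((-4)² + (-3)²) = √25 = 5
|BC| = √((-20)² + (-21)²) = √841 = 29
|CD| = √((9)² + (-12)²) = √225 = 15
|DA| = √((15)² + (36)²) = √1521 = 39
Perimeter = 5 + 29 + 15 + 39 = 88.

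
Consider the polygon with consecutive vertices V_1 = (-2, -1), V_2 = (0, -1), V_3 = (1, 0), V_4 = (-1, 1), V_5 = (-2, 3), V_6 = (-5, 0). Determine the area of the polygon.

11.5

Apply the surveyor's formula: 2A = Σ (x_i·y_{i+1} − x_{i+1}·y_i), indices taken mod 6.
V_1→V_2: (-2)(-1) − (0)(-1) = 2
V_2→V_3: (0)(0) − (1)(-1) = 1
V_3→V_4: (1)(1) − (-1)(0) = 1
V_4→V_5: (-1)(3) − (-2)(1) = -1
V_5→V_6: (-2)(0) − (-5)(3) = 15
V_6→V_1: (-5)(-1) − (-2)(0) = 5
Σ = 23
Area = |Σ|/2 = 11.5.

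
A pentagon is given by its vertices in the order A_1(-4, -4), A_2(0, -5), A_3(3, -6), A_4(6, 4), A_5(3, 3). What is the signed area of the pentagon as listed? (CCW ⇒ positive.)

Apply the shoelace (surveyor's) formula: 2A = Σ (x_i·y_{i+1} − x_{i+1}·y_i), indices taken mod 5.
Cross-terms: 20, 15, 48, 6, 0  ⇒  Σ = 89
Signed area = Σ/2 = 44.5 (positive ⇒ counter-clockwise traversal).

44.5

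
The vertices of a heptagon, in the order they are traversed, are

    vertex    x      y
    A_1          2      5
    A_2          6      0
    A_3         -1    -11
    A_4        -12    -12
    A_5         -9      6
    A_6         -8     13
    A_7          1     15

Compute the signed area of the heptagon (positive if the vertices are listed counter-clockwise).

Cross-terms: -30, -66, -120, -180, -69, -133, -25  ⇒  Σ = -623
Signed area = Σ/2 = -311.5 (negative ⇒ clockwise traversal).

-311.5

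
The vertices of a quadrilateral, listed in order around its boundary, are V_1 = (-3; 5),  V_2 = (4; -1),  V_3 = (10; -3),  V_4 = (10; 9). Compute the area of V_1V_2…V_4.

89

Apply the shoelace formula: 2A = Σ (x_i·y_{i+1} − x_{i+1}·y_i), indices taken mod 4.
V_1→V_2: (-3)(-1) − (4)(5) = -17
V_2→V_3: (4)(-3) − (10)(-1) = -2
V_3→V_4: (10)(9) − (10)(-3) = 120
V_4→V_1: (10)(5) − (-3)(9) = 77
Σ = 178
Area = |Σ|/2 = 89.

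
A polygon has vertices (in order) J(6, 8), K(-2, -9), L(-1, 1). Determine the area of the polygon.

31.5

Apply the shoelace formula: 2A = Σ (x_i·y_{i+1} − x_{i+1}·y_i), indices taken mod 3.
Cross-terms: -38, -11, -14  ⇒  Σ = -63
Area = |Σ|/2 = 31.5.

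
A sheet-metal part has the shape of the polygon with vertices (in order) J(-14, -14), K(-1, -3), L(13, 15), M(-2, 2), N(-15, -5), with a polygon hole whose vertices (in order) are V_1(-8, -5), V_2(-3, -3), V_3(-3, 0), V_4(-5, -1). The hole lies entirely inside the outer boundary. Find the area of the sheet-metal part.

134

Outer boundary:
Apply the shoelace (surveyor's) formula: 2A = Σ (x_i·y_{i+1} − x_{i+1}·y_i), indices taken mod 5.
Σ = (28) + (24) + (56) + (40) + (140) = 288
Area = |Σ|/2 = 144.
Hole:
V_1→V_2: (-8)(-3) − (-3)(-5) = 9
V_2→V_3: (-3)(0) − (-3)(-3) = -9
V_3→V_4: (-3)(-1) − (-5)(0) = 3
V_4→V_1: (-5)(-5) − (-8)(-1) = 17
Σ = 20
Area = |Σ|/2 = 10.
Net area = 144 − 10 = 134.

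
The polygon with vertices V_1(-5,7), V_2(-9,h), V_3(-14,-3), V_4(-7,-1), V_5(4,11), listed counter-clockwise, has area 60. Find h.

3

The doubled signed area Σ (x_i y_{i+1} − x_{i+1} y_i) is linear in h.
With h=0 it equals 93; the coefficient of h is 9 (from the two edges through V_2).
So 9·h + 93 = 2·60 = 120 ⇒ h = 3.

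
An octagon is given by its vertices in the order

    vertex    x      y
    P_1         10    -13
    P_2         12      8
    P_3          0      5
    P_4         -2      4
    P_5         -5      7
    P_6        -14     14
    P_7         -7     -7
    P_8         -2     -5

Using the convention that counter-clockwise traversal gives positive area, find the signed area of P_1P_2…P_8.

Apply the shoelace formula: 2A = Σ (x_i·y_{i+1} − x_{i+1}·y_i), indices taken mod 8.
Σ = (236) + (60) + (10) + (6) + (28) + (196) + (21) + (76) = 633
Signed area = Σ/2 = 316.5 (positive ⇒ counter-clockwise traversal).

316.5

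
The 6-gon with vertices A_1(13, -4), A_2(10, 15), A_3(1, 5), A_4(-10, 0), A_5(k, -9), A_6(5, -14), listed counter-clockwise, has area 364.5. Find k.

Write out the shoelace sum; only the two edges meeting at A_5 involve k:
2·Area = [((-10)·(-9) − k·0) + (k·(-14) − 5·(-9))] + 482
       = -14·k + 617 = 729
⇒ k = -8.

-8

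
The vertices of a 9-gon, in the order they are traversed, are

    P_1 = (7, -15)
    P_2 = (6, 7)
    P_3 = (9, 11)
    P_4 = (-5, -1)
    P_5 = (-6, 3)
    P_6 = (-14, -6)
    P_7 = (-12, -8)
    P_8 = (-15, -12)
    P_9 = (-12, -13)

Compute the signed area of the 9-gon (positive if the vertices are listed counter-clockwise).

Cross-terms: 139, 3, 46, -21, 78, 40, 24, 51, 271  ⇒  Σ = 631
Signed area = Σ/2 = 315.5 (positive ⇒ counter-clockwise traversal).

315.5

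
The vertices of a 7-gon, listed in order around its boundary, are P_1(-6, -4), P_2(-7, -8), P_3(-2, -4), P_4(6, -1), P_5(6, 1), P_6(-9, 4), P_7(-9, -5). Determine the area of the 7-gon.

Apply the surveyor's formula: 2A = Σ (x_i·y_{i+1} − x_{i+1}·y_i), indices taken mod 7.
Σ = (20) + (12) + (26) + (12) + (33) + (81) + (6) = 190
Area = |Σ|/2 = 95.

95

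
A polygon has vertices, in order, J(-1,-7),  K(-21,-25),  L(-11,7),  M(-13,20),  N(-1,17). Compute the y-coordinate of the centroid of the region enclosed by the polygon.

Apply the shoelace formula. First the cross-terms c_i = x_i·y_{i+1} − x_{i+1}·y_i:
  -122, -422, -129, -201, 24  ⇒  2A = -850, A = -425.
Then Σ (y_i + y_{i+1})·c_i = 820, so ȳ = 820 / (6·(-425)) = -82/255.

-82/255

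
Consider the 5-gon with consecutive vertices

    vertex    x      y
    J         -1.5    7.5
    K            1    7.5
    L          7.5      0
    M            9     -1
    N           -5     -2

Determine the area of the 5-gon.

73

Apply the surveyor's formula: 2A = Σ (x_i·y_{i+1} − x_{i+1}·y_i), indices taken mod 5.
Σ = (-18.75) + (-56.25) + (-7.5) + (-23) + (-40.5) = -146
Area = |Σ|/2 = 73.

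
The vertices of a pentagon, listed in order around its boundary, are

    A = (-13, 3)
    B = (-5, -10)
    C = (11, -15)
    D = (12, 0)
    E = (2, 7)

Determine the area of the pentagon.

Apply the shoelace (surveyor's) formula: 2A = Σ (x_i·y_{i+1} − x_{i+1}·y_i), indices taken mod 5.
A→B: (-13)(-10) − (-5)(3) = 145
B→C: (-5)(-15) − (11)(-10) = 185
C→D: (11)(0) − (12)(-15) = 180
D→E: (12)(7) − (2)(0) = 84
E→A: (2)(3) − (-13)(7) = 97
Σ = 691
Area = |Σ|/2 = 345.5.

345.5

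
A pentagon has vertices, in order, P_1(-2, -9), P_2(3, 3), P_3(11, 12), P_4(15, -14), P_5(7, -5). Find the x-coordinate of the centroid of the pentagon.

212/27

Apply the surveyor's formula. First the cross-terms c_i = x_i·y_{i+1} − x_{i+1}·y_i:
  21, 3, -334, 23, -73  ⇒  2A = -360, A = -180.
Then Σ (x_i + x_{i+1})·c_i = -8480, so x̄ = -8480 / (6·(-180)) = 212/27.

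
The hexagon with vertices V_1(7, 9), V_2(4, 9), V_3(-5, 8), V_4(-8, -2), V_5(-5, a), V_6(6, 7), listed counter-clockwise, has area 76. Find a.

-1

The doubled signed area Σ (x_i y_{i+1} − x_{i+1} y_i) is linear in a.
With a=0 it equals 138; the coefficient of a is -14 (from the two edges through V_5).
So -14·a + 138 = 2·76 = 152 ⇒ a = -1.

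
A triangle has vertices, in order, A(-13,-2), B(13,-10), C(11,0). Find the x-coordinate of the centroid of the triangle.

11/3

Apply the shoelace (surveyor's) formula. First the cross-terms c_i = x_i·y_{i+1} − x_{i+1}·y_i:
  156, 110, -22  ⇒  2A = 244, A = 122.
Then Σ (x_i + x_{i+1})·c_i = 2684, so x̄ = 2684 / (6·122) = 11/3.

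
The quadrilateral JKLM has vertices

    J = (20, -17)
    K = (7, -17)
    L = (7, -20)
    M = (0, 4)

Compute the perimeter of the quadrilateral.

|JK| = √((-13)² + (0)²) = √169 = 13
|KL| = √((0)² + (-3)²) = √9 = 3
|LM| = √((-7)² + (24)²) = √625 = 25
|MJ| = √((20)² + (-21)²) = √841 = 29
Perimeter = 13 + 3 + 25 + 29 = 70.

70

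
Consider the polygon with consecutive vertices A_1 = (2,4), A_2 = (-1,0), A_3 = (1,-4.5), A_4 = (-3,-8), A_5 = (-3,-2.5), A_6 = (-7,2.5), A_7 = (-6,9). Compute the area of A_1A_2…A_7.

A_1→A_2: (2)(0) − (-1)(4) = 4
A_2→A_3: (-1)(-4.5) − (1)(0) = 4.5
A_3→A_4: (1)(-8) − (-3)(-4.5) = -21.5
A_4→A_5: (-3)(-2.5) − (-3)(-8) = -16.5
A_5→A_6: (-3)(2.5) − (-7)(-2.5) = -25
A_6→A_7: (-7)(9) − (-6)(2.5) = -48
A_7→A_1: (-6)(4) − (2)(9) = -42
Σ = -144.5
Area = |Σ|/2 = 72.25.

72.25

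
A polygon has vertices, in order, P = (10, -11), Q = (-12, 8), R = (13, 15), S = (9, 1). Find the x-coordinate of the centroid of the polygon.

Apply the shoelace formula. First the cross-terms c_i = x_i·y_{i+1} − x_{i+1}·y_i:
  -52, -284, -122, -109  ⇒  2A = -567, A = -283.5.
Then Σ (x_i + x_{i+1})·c_i = -4935, so x̄ = -4935 / (6·(-283.5)) = 235/81.

235/81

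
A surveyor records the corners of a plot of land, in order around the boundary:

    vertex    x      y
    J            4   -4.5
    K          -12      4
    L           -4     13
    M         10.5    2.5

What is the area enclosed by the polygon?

Apply the shoelace formula: 2A = Σ (x_i·y_{i+1} − x_{i+1}·y_i), indices taken mod 4.
Σ = (-38) + (-140) + (-146.5) + (-57.25) = -381.75
Area = |Σ|/2 = 190.875.

190.875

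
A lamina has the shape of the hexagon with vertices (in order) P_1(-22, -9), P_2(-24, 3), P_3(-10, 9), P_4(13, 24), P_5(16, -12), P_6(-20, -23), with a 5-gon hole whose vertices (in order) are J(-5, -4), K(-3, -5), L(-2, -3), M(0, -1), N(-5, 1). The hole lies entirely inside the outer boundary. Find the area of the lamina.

1132.5

Outer boundary:
Apply the shoelace (surveyor's) formula: 2A = Σ (x_i·y_{i+1} − x_{i+1}·y_i), indices taken mod 6.
Cross-terms: -282, -186, -357, -540, -608, -326  ⇒  Σ = -2299
Area = |Σ|/2 = 1149.5.
Hole:
Apply the surveyor's formula: 2A = Σ (x_i·y_{i+1} − x_{i+1}·y_i), indices taken mod 5.
Σ = (13) + (-1) + (2) + (-5) + (25) = 34
Area = |Σ|/2 = 17.
Net area = 1149.5 − 17 = 1132.5.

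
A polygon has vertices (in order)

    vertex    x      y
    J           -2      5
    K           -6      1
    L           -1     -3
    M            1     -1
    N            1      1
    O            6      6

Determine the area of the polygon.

Apply the surveyor's formula: 2A = Σ (x_i·y_{i+1} − x_{i+1}·y_i), indices taken mod 6.
J→K: (-2)(1) − (-6)(5) = 28
K→L: (-6)(-3) − (-1)(1) = 19
L→M: (-1)(-1) − (1)(-3) = 4
M→N: (1)(1) − (1)(-1) = 2
N→O: (1)(6) − (6)(1) = 0
O→J: (6)(5) − (-2)(6) = 42
Σ = 95
Area = |Σ|/2 = 47.5.

47.5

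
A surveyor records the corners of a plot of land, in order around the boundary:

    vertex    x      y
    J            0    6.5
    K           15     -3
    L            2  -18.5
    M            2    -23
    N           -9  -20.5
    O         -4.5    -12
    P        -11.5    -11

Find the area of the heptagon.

386.75

Apply the shoelace (surveyor's) formula: 2A = Σ (x_i·y_{i+1} − x_{i+1}·y_i), indices taken mod 7.
Σ = (-97.5) + (-271.5) + (-9) + (-248) + (15.75) + (-88.5) + (-74.75) = -773.5
Area = |Σ|/2 = 386.75.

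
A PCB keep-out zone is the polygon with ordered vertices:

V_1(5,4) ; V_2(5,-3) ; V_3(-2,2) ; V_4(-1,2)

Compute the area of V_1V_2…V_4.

V_1→V_2: (5)(-3) − (5)(4) = -35
V_2→V_3: (5)(2) − (-2)(-3) = 4
V_3→V_4: (-2)(2) − (-1)(2) = -2
V_4→V_1: (-1)(4) − (5)(2) = -14
Σ = -47
Area = |Σ|/2 = 23.5.

23.5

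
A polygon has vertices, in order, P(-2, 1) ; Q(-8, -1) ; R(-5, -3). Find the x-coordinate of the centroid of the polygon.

-5

Apply the shoelace (surveyor's) formula. First the cross-terms c_i = x_i·y_{i+1} − x_{i+1}·y_i:
  10, 19, -11  ⇒  2A = 18, A = 9.
Then Σ (x_i + x_{i+1})·c_i = -270, so x̄ = -270 / (6·9) = -5.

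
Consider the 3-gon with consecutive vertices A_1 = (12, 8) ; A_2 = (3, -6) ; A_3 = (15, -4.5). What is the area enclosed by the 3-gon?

Apply the shoelace formula: 2A = Σ (x_i·y_{i+1} − x_{i+1}·y_i), indices taken mod 3.
Σ = (-96) + (76.5) + (174) = 154.5
Area = |Σ|/2 = 77.25.

77.25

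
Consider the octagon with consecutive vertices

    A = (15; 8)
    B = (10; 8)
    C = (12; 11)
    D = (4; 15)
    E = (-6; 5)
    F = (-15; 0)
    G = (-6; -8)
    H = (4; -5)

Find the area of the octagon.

332

Apply the shoelace (surveyor's) formula: 2A = Σ (x_i·y_{i+1} − x_{i+1}·y_i), indices taken mod 8.
A→B: (15)(8) − (10)(8) = 40
B→C: (10)(11) − (12)(8) = 14
C→D: (12)(15) − (4)(11) = 136
D→E: (4)(5) − (-6)(15) = 110
E→F: (-6)(0) − (-15)(5) = 75
F→G: (-15)(-8) − (-6)(0) = 120
G→H: (-6)(-5) − (4)(-8) = 62
H→A: (4)(8) − (15)(-5) = 107
Σ = 664
Area = |Σ|/2 = 332.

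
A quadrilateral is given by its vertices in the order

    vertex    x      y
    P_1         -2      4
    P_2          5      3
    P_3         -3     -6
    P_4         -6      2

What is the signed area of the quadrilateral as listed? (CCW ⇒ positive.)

Σ = (-26) + (-21) + (-42) + (-20) = -109
Signed area = Σ/2 = -54.5 (negative ⇒ clockwise traversal).

-54.5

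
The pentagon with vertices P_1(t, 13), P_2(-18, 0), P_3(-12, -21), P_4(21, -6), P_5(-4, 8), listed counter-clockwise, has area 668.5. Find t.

The doubled signed area Σ (x_i y_{i+1} − x_{i+1} y_i) is linear in t.
With t=0 it equals 1217; the coefficient of t is -8 (from the two edges through P_1).
So -8·t + 1217 = 2·668.5 = 1337 ⇒ t = -15.

-15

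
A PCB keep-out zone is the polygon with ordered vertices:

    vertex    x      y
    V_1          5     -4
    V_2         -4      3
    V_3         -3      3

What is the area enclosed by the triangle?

3.5

Σ = (-1) + (-3) + (-3) = -7
Area = |Σ|/2 = 3.5.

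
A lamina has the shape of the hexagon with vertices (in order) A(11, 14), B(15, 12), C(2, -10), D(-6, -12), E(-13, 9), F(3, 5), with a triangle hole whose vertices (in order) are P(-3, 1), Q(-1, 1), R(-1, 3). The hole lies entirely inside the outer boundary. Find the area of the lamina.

Outer boundary:
Apply the shoelace formula: 2A = Σ (x_i·y_{i+1} − x_{i+1}·y_i), indices taken mod 6.
Σ = (-78) + (-174) + (-84) + (-210) + (-92) + (-13) = -651
Area = |Σ|/2 = 325.5.
Hole:
Apply Gauss's area formula: 2A = Σ (x_i·y_{i+1} − x_{i+1}·y_i), indices taken mod 3.
Σ = (-2) + (-2) + (8) = 4
Area = |Σ|/2 = 2.
Net area = 325.5 − 2 = 323.5.

323.5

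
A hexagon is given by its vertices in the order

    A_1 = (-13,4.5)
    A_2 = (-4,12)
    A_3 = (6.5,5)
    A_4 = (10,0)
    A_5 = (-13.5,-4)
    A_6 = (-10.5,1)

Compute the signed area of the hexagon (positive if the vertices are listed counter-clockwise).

-207.875

Apply the shoelace (surveyor's) formula: 2A = Σ (x_i·y_{i+1} − x_{i+1}·y_i), indices taken mod 6.
A_1→A_2: (-13)(12) − (-4)(4.5) = -138
A_2→A_3: (-4)(5) − (6.5)(12) = -98
A_3→A_4: (6.5)(0) − (10)(5) = -50
A_4→A_5: (10)(-4) − (-13.5)(0) = -40
A_5→A_6: (-13.5)(1) − (-10.5)(-4) = -55.5
A_6→A_1: (-10.5)(4.5) − (-13)(1) = -34.25
Σ = -415.75
Signed area = Σ/2 = -207.875 (negative ⇒ clockwise traversal).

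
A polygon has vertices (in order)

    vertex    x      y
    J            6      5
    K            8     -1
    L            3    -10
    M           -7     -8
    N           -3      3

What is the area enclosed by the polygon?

147.5

Apply the shoelace (surveyor's) formula: 2A = Σ (x_i·y_{i+1} − x_{i+1}·y_i), indices taken mod 5.
Σ = (-46) + (-77) + (-94) + (-45) + (-33) = -295
Area = |Σ|/2 = 147.5.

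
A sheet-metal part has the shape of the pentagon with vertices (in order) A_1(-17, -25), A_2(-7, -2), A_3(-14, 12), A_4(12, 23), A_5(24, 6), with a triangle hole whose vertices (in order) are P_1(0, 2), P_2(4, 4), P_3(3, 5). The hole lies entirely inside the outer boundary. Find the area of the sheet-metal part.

845.5

Outer boundary:
Apply Gauss's area formula: 2A = Σ (x_i·y_{i+1} − x_{i+1}·y_i), indices taken mod 5.
Σ = (-141) + (-112) + (-466) + (-480) + (-498) = -1697
Area = |Σ|/2 = 848.5.
Hole:
Apply the surveyor's formula: 2A = Σ (x_i·y_{i+1} − x_{i+1}·y_i), indices taken mod 3.
Cross-terms: -8, 8, 6  ⇒  Σ = 6
Area = |Σ|/2 = 3.
Net area = 848.5 − 3 = 845.5.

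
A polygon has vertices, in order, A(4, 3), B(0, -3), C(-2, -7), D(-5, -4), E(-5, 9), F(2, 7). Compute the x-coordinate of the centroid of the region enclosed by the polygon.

Apply Gauss's area formula. First the cross-terms c_i = x_i·y_{i+1} − x_{i+1}·y_i:
  -12, -6, -27, -65, -53, -22  ⇒  2A = -185, A = -92.5.
Then Σ (x_i + x_{i+1})·c_i = 830, so x̄ = 830 / (6·(-92.5)) = -166/111.

-166/111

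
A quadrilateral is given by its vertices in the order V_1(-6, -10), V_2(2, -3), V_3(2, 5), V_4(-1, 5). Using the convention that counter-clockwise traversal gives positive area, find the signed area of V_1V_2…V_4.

Apply the shoelace formula: 2A = Σ (x_i·y_{i+1} − x_{i+1}·y_i), indices taken mod 4.
Σ = (38) + (16) + (15) + (40) = 109
Signed area = Σ/2 = 54.5 (positive ⇒ counter-clockwise traversal).

54.5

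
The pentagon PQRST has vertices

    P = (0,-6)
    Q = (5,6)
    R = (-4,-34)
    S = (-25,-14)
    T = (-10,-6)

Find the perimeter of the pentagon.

|PQ| = √((5)² + (12)²) = √169 = 13
|QR| = √((-9)² + (-40)²) = √1681 = 41
|RS| = √((-21)² + (20)²) = √841 = 29
|ST| = √((15)² + (8)²) = √289 = 17
|TP| = √((10)² + (0)²) = √100 = 10
Perimeter = 13 + 41 + 29 + 17 + 10 = 110.

110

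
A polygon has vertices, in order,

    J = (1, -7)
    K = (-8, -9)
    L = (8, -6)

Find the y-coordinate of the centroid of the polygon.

-22/3

Apply the shoelace formula. First the cross-terms c_i = x_i·y_{i+1} − x_{i+1}·y_i:
  -65, 120, -50  ⇒  2A = 5, A = 2.5.
Then Σ (y_i + y_{i+1})·c_i = -110, so ȳ = -110 / (6·2.5) = -22/3.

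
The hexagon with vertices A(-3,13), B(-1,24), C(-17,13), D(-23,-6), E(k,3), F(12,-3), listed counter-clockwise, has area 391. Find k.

1

Write out the shoelace sum; only the two edges meeting at E involve k:
2·Area = [((-23)·3 − k·(-6)) + (k·(-3) − 12·3)] + 884
       = 3·k + 779 = 782
⇒ k = 1.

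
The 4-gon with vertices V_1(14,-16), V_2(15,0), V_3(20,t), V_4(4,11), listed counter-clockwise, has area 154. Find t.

The doubled signed area Σ (x_i y_{i+1} − x_{i+1} y_i) is linear in t.
With t=0 it equals 242; the coefficient of t is 11 (from the two edges through V_3).
So 11·t + 242 = 2·154 = 308 ⇒ t = 6.

6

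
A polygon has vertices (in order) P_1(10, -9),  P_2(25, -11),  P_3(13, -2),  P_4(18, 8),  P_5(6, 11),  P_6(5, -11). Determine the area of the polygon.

Σ = (115) + (93) + (140) + (150) + (-121) + (65) = 442
Area = |Σ|/2 = 221.

221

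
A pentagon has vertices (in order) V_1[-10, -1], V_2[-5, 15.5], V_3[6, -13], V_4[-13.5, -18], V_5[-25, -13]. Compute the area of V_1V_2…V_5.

425.5

Cross-terms: -160, -28, -283.5, -274.5, -105  ⇒  Σ = -851
Area = |Σ|/2 = 425.5.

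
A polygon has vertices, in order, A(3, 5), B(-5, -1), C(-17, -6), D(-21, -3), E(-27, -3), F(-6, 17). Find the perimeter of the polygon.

78

|AB| = √((-8)² + (-6)²) = √100 = 10
|BC| = √((-12)² + (-5)²) = √169 = 13
|CD| = √((-4)² + (3)²) = √25 = 5
|DE| = √((-6)² + (0)²) = √36 = 6
|EF| = √((21)² + (20)²) = √841 = 29
|FA| = √((9)² + (-12)²) = √225 = 15
Perimeter = 10 + 13 + 5 + 6 + 29 + 15 = 78.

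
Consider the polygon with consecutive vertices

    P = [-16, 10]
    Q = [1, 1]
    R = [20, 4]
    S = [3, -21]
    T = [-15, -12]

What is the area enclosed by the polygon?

583.5

Apply Gauss's area formula: 2A = Σ (x_i·y_{i+1} − x_{i+1}·y_i), indices taken mod 5.
Cross-terms: -26, -16, -432, -351, -342  ⇒  Σ = -1167
Area = |Σ|/2 = 583.5.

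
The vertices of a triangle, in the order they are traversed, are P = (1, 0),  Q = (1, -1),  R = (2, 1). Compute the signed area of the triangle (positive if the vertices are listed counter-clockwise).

Apply the shoelace formula: 2A = Σ (x_i·y_{i+1} − x_{i+1}·y_i), indices taken mod 3.
Cross-terms: -1, 3, -1  ⇒  Σ = 1
Signed area = Σ/2 = 0.5 (positive ⇒ counter-clockwise traversal).

0.5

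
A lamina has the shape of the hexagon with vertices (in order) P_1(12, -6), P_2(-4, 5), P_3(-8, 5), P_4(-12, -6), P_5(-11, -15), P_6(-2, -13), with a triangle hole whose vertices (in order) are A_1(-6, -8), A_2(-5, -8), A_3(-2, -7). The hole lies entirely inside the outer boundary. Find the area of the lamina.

279

Outer boundary:
Apply the shoelace (surveyor's) formula: 2A = Σ (x_i·y_{i+1} − x_{i+1}·y_i), indices taken mod 6.
Σ = (36) + (20) + (108) + (114) + (113) + (168) = 559
Area = |Σ|/2 = 279.5.
Hole:
Apply the shoelace (surveyor's) formula: 2A = Σ (x_i·y_{i+1} − x_{i+1}·y_i), indices taken mod 3.
Cross-terms: 8, 19, -26  ⇒  Σ = 1
Area = |Σ|/2 = 0.5.
Net area = 279.5 − 0.5 = 279.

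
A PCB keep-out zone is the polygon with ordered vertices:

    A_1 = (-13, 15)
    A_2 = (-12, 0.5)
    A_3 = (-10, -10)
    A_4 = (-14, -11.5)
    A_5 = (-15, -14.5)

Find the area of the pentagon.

54.75

Σ = (173.5) + (125) + (-25) + (30.5) + (-413.5) = -109.5
Area = |Σ|/2 = 54.75.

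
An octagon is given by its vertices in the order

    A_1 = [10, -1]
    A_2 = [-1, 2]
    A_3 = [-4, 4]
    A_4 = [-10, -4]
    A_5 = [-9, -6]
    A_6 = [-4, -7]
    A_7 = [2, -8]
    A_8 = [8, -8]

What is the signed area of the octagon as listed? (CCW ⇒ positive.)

Apply the shoelace (surveyor's) formula: 2A = Σ (x_i·y_{i+1} − x_{i+1}·y_i), indices taken mod 8.
Σ = (19) + (4) + (56) + (24) + (39) + (46) + (48) + (72) = 308
Signed area = Σ/2 = 154 (positive ⇒ counter-clockwise traversal).

154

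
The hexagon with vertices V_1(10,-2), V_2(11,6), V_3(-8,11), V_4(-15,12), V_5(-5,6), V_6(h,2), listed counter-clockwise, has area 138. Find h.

Write out the shoelace sum; only the two edges meeting at V_6 involve h:
2·Area = [((-5)·2 − h·6) + (h·(-2) − 10·2)] + 290
       = -8·h + 260 = 276
⇒ h = -2.

-2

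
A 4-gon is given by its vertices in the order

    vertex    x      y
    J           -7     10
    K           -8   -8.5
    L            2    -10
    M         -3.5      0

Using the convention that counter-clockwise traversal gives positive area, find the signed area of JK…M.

83.25

Apply the shoelace formula: 2A = Σ (x_i·y_{i+1} − x_{i+1}·y_i), indices taken mod 4.
Σ = (139.5) + (97) + (-35) + (-35) = 166.5
Signed area = Σ/2 = 83.25 (positive ⇒ counter-clockwise traversal).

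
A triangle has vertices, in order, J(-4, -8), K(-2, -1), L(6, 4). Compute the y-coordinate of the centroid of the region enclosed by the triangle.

Apply the surveyor's formula. First the cross-terms c_i = x_i·y_{i+1} − x_{i+1}·y_i:
  -12, -2, -32  ⇒  2A = -46, A = -23.
Then Σ (y_i + y_{i+1})·c_i = 230, so ȳ = 230 / (6·(-23)) = -5/3.

-5/3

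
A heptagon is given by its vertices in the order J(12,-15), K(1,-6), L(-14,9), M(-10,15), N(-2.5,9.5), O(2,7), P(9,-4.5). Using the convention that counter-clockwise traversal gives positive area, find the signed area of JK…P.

Apply the shoelace (surveyor's) formula: 2A = Σ (x_i·y_{i+1} − x_{i+1}·y_i), indices taken mod 7.
Σ = (-57) + (-75) + (-120) + (-57.5) + (-36.5) + (-72) + (-81) = -499
Signed area = Σ/2 = -249.5 (negative ⇒ clockwise traversal).

-249.5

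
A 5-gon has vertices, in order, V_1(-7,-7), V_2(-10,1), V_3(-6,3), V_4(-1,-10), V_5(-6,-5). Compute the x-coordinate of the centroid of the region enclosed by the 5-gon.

Apply the surveyor's formula. First the cross-terms c_i = x_i·y_{i+1} − x_{i+1}·y_i:
  -77, -24, 63, -55, 7  ⇒  2A = -86, A = -43.
Then Σ (x_i + x_{i+1})·c_i = 1546, so x̄ = 1546 / (6·(-43)) = -773/129.

-773/129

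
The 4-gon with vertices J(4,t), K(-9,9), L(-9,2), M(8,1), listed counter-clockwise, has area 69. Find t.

4

Write out the shoelace sum; only the two edges meeting at J involve t:
2·Area = [(8·t − 4·1) + (4·9 − (-9)·t)] + 38
       = 17·t + 70 = 138
⇒ t = 4.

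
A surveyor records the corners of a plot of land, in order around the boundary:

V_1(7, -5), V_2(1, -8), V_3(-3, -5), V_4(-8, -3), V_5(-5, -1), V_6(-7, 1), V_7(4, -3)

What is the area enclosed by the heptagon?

Apply the shoelace (surveyor's) formula: 2A = Σ (x_i·y_{i+1} − x_{i+1}·y_i), indices taken mod 7.
Σ = (-51) + (-29) + (-31) + (-7) + (-12) + (17) + (1) = -112
Area = |Σ|/2 = 56.

56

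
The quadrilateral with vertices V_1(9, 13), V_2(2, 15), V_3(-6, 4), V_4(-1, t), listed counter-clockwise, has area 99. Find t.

0

The doubled signed area Σ (x_i y_{i+1} − x_{i+1} y_i) is linear in t.
With t=0 it equals 198; the coefficient of t is -15 (from the two edges through V_4).
So -15·t + 198 = 2·99 = 198 ⇒ t = 0.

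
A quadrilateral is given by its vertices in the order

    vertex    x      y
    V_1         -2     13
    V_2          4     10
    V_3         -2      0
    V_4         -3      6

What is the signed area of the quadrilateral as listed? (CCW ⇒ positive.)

-45.5

V_1→V_2: (-2)(10) − (4)(13) = -72
V_2→V_3: (4)(0) − (-2)(10) = 20
V_3→V_4: (-2)(6) − (-3)(0) = -12
V_4→V_1: (-3)(13) − (-2)(6) = -27
Σ = -91
Signed area = Σ/2 = -45.5 (negative ⇒ clockwise traversal).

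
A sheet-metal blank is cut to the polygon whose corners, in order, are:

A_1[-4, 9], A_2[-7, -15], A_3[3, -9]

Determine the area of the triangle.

Apply the surveyor's formula: 2A = Σ (x_i·y_{i+1} − x_{i+1}·y_i), indices taken mod 3.
Σ = (123) + (108) + (-9) = 222
Area = |Σ|/2 = 111.

111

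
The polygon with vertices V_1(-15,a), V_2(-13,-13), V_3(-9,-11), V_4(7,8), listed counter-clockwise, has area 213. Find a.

The doubled signed area Σ (x_i y_{i+1} − x_{i+1} y_i) is linear in a.
With a=0 it equals 346; the coefficient of a is 20 (from the two edges through V_1).
So 20·a + 346 = 2·213 = 426 ⇒ a = 4.

4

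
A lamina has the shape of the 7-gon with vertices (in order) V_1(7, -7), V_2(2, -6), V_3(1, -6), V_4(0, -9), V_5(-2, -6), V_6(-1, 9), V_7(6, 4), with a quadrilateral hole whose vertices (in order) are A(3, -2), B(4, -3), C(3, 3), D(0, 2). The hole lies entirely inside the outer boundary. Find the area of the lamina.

Outer boundary:
Apply the shoelace formula: 2A = Σ (x_i·y_{i+1} − x_{i+1}·y_i), indices taken mod 7.
Σ = (-28) + (-6) + (-9) + (-18) + (-24) + (-58) + (-70) = -213
Area = |Σ|/2 = 106.5.
Hole:
Apply the shoelace formula: 2A = Σ (x_i·y_{i+1} − x_{i+1}·y_i), indices taken mod 4.
Σ = (-1) + (21) + (6) + (-6) = 20
Area = |Σ|/2 = 10.
Net area = 106.5 − 10 = 96.5.

96.5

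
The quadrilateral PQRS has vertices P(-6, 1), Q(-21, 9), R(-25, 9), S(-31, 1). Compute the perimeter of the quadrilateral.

56

|PQ| = √((-15)² + (8)²) = √289 = 17
|QR| = √((-4)² + (0)²) = √16 = 4
|RS| = √((-6)² + (-8)²) = √100 = 10
|SP| = √((25)² + (0)²) = √625 = 25
Perimeter = 17 + 4 + 10 + 25 = 56.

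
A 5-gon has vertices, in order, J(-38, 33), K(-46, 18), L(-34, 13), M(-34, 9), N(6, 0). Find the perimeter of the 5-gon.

|JK| = √((-8)² + (-15)²) = √289 = 17
|KL| = √((12)² + (-5)²) = √169 = 13
|LM| = √((0)² + (-4)²) = √16 = 4
|MN| = √((40)² + (-9)²) = √1681 = 41
|NJ| = √((-44)² + (33)²) = √3025 = 55
Perimeter = 17 + 13 + 4 + 41 + 55 = 130.

130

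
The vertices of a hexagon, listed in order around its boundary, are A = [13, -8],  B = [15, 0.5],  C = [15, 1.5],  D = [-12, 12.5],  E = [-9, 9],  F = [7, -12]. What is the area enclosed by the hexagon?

Apply Gauss's area formula: 2A = Σ (x_i·y_{i+1} − x_{i+1}·y_i), indices taken mod 6.
A→B: (13)(0.5) − (15)(-8) = 126.5
B→C: (15)(1.5) − (15)(0.5) = 15
C→D: (15)(12.5) − (-12)(1.5) = 205.5
D→E: (-12)(9) − (-9)(12.5) = 4.5
E→F: (-9)(-12) − (7)(9) = 45
F→A: (7)(-8) − (13)(-12) = 100
Σ = 496.5
Area = |Σ|/2 = 248.25.

248.25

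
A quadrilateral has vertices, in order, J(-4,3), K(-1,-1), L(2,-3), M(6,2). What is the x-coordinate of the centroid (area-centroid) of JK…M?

1.1

Apply the surveyor's formula. First the cross-terms c_i = x_i·y_{i+1} − x_{i+1}·y_i:
  7, 5, 22, 26  ⇒  2A = 60, A = 30.
Then Σ (x_i + x_{i+1})·c_i = 198, so x̄ = 198 / (6·30) = 1.1.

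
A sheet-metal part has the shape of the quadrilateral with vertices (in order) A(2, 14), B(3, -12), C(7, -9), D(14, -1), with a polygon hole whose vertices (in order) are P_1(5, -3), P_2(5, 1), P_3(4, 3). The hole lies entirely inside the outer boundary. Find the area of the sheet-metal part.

152

Outer boundary:
Apply Gauss's area formula: 2A = Σ (x_i·y_{i+1} − x_{i+1}·y_i), indices taken mod 4.
Σ = (-66) + (57) + (119) + (198) = 308
Area = |Σ|/2 = 154.
Hole:
Apply the surveyor's formula: 2A = Σ (x_i·y_{i+1} − x_{i+1}·y_i), indices taken mod 3.
P_1→P_2: (5)(1) − (5)(-3) = 20
P_2→P_3: (5)(3) − (4)(1) = 11
P_3→P_1: (4)(-3) − (5)(3) = -27
Σ = 4
Area = |Σ|/2 = 2.
Net area = 154 − 2 = 152.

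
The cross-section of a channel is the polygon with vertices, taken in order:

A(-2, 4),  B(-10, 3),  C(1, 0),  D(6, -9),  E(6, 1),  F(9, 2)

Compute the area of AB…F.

62.5

Cross-terms: 34, -3, -9, 60, 3, 40  ⇒  Σ = 125
Area = |Σ|/2 = 62.5.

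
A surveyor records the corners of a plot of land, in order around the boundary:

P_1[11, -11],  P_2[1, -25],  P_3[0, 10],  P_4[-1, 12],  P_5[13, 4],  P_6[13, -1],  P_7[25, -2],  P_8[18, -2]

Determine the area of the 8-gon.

Apply the shoelace formula: 2A = Σ (x_i·y_{i+1} − x_{i+1}·y_i), indices taken mod 8.
Σ = (-264) + (10) + (10) + (-160) + (-65) + (-1) + (-14) + (-176) = -660
Area = |Σ|/2 = 330.

330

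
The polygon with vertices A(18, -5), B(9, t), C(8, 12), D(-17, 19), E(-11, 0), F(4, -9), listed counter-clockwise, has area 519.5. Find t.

Write out the shoelace sum; only the two edges meeting at B involve t:
2·Area = [(18·t − 9·(-5)) + (9·12 − 8·t)] + 806
       = 10·t + 959 = 1039
⇒ t = 8.

8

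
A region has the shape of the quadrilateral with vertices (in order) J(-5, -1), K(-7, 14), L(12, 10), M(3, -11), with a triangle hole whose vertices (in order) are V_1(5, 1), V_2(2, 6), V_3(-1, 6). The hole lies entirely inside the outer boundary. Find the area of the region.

Outer boundary:
Apply the shoelace formula: 2A = Σ (x_i·y_{i+1} − x_{i+1}·y_i), indices taken mod 4.
J→K: (-5)(14) − (-7)(-1) = -77
K→L: (-7)(10) − (12)(14) = -238
L→M: (12)(-11) − (3)(10) = -162
M→J: (3)(-1) − (-5)(-11) = -58
Σ = -535
Area = |Σ|/2 = 267.5.
Hole:
Apply the shoelace formula: 2A = Σ (x_i·y_{i+1} − x_{i+1}·y_i), indices taken mod 3.
Σ = (28) + (18) + (-31) = 15
Area = |Σ|/2 = 7.5.
Net area = 267.5 − 7.5 = 260.

260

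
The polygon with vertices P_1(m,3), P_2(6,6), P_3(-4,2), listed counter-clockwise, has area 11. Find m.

The doubled signed area Σ (x_i y_{i+1} − x_{i+1} y_i) is linear in m.
With m=0 it equals 6; the coefficient of m is 4 (from the two edges through P_1).
So 4·m + 6 = 2·11 = 22 ⇒ m = 4.

4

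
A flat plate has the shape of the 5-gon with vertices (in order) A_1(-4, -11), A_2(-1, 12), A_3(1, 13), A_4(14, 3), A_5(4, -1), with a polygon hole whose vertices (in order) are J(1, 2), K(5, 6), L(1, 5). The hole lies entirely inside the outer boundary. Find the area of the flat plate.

162.5

Outer boundary:
A_1→A_2: (-4)(12) − (-1)(-11) = -59
A_2→A_3: (-1)(13) − (1)(12) = -25
A_3→A_4: (1)(3) − (14)(13) = -179
A_4→A_5: (14)(-1) − (4)(3) = -26
A_5→A_1: (4)(-11) − (-4)(-1) = -48
Σ = -337
Area = |Σ|/2 = 168.5.
Hole:
J→K: (1)(6) − (5)(2) = -4
K→L: (5)(5) − (1)(6) = 19
L→J: (1)(2) − (1)(5) = -3
Σ = 12
Area = |Σ|/2 = 6.
Net area = 168.5 − 6 = 162.5.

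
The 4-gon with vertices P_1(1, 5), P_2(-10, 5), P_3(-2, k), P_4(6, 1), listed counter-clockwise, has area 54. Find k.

The doubled signed area Σ (x_i y_{i+1} − x_{i+1} y_i) is linear in k.
With k=0 it equals 92; the coefficient of k is -16 (from the two edges through P_3).
So -16·k + 92 = 2·54 = 108 ⇒ k = -1.

-1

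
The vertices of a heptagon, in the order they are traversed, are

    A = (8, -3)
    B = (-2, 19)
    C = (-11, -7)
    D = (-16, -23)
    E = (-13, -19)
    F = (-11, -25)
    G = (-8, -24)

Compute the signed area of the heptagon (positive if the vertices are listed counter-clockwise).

455.5

Apply the shoelace formula: 2A = Σ (x_i·y_{i+1} − x_{i+1}·y_i), indices taken mod 7.
Σ = (146) + (223) + (141) + (5) + (116) + (64) + (216) = 911
Signed area = Σ/2 = 455.5 (positive ⇒ counter-clockwise traversal).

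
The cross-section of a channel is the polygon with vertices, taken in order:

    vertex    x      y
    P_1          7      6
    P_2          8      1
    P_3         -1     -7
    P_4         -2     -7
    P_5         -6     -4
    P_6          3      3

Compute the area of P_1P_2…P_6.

Apply the shoelace (surveyor's) formula: 2A = Σ (x_i·y_{i+1} − x_{i+1}·y_i), indices taken mod 6.
Σ = (-41) + (-55) + (-7) + (-34) + (-6) + (-3) = -146
Area = |Σ|/2 = 73.

73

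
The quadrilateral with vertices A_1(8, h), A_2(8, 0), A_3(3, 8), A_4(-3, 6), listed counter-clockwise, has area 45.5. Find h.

-3

Write out the shoelace sum; only the two edges meeting at A_1 involve h:
2·Area = [((-3)·h − 8·6) + (8·0 − 8·h)] + 106
       = -11·h + 58 = 91
⇒ h = -3.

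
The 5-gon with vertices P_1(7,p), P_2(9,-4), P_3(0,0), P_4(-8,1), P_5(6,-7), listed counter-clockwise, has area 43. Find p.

Write out the shoelace sum; only the two edges meeting at P_1 involve p:
2·Area = [(6·p − 7·(-7)) + (7·(-4) − 9·p)] + 50
       = -3·p + 71 = 86
⇒ p = -5.

-5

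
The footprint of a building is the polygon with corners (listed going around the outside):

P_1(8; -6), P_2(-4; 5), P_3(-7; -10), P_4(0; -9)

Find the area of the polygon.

113

Cross-terms: 16, 75, 63, 72  ⇒  Σ = 226
Area = |Σ|/2 = 113.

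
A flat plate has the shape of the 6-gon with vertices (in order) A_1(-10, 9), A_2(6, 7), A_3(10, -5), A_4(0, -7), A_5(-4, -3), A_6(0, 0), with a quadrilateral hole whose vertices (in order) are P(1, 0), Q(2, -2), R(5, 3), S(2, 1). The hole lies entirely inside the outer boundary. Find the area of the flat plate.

155

Outer boundary:
Apply the shoelace formula: 2A = Σ (x_i·y_{i+1} − x_{i+1}·y_i), indices taken mod 6.
Σ = (-124) + (-100) + (-70) + (-28) + (0) + (0) = -322
Area = |Σ|/2 = 161.
Hole:
Cross-terms: -2, 16, -1, -1  ⇒  Σ = 12
Area = |Σ|/2 = 6.
Net area = 161 − 6 = 155.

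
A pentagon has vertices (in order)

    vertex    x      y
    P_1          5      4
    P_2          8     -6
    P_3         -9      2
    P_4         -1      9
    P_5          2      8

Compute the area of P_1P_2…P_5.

Apply Gauss's area formula: 2A = Σ (x_i·y_{i+1} − x_{i+1}·y_i), indices taken mod 5.
Σ = (-62) + (-38) + (-79) + (-26) + (-32) = -237
Area = |Σ|/2 = 118.5.

118.5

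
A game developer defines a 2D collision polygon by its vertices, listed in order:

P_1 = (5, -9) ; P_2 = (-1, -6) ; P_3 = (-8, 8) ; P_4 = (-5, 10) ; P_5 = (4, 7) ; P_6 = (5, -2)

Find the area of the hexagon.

144

Apply the shoelace (surveyor's) formula: 2A = Σ (x_i·y_{i+1} − x_{i+1}·y_i), indices taken mod 6.
Cross-terms: -39, -56, -40, -75, -43, -35  ⇒  Σ = -288
Area = |Σ|/2 = 144.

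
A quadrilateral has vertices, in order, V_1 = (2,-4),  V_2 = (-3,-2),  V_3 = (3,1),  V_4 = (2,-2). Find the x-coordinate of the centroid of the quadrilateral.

8/15

Apply the shoelace formula. First the cross-terms c_i = x_i·y_{i+1} − x_{i+1}·y_i:
  -16, 3, -8, -4  ⇒  2A = -25, A = -12.5.
Then Σ (x_i + x_{i+1})·c_i = -40, so x̄ = -40 / (6·(-12.5)) = 8/15.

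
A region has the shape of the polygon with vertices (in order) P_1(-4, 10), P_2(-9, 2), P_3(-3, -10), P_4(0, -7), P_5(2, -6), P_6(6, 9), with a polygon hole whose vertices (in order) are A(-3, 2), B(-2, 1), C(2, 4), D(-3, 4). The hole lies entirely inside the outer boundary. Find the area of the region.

Outer boundary:
Apply Gauss's area formula: 2A = Σ (x_i·y_{i+1} − x_{i+1}·y_i), indices taken mod 6.
Cross-terms: 82, 96, 21, 14, 54, 96  ⇒  Σ = 363
Area = |Σ|/2 = 181.5.
Hole:
Apply Gauss's area formula: 2A = Σ (x_i·y_{i+1} − x_{i+1}·y_i), indices taken mod 4.
Σ = (1) + (-10) + (20) + (6) = 17
Area = |Σ|/2 = 8.5.
Net area = 181.5 − 8.5 = 173.

173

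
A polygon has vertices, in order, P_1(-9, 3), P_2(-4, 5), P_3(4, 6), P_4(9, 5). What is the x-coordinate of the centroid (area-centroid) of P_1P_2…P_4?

Apply the surveyor's formula. First the cross-terms c_i = x_i·y_{i+1} − x_{i+1}·y_i:
  -33, -44, -34, 72  ⇒  2A = -39, A = -19.5.
Then Σ (x_i + x_{i+1})·c_i = -13, so x̄ = -13 / (6·(-19.5)) = 1/9.

1/9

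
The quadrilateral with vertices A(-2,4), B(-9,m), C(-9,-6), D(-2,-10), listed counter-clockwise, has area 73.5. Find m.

1

The doubled signed area Σ (x_i y_{i+1} − x_{i+1} y_i) is linear in m.
With m=0 it equals 140; the coefficient of m is 7 (from the two edges through B).
So 7·m + 140 = 2·73.5 = 147 ⇒ m = 1.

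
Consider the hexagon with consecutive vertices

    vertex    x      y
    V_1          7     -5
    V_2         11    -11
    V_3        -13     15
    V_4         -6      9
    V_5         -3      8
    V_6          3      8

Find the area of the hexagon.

V_1→V_2: (7)(-11) − (11)(-5) = -22
V_2→V_3: (11)(15) − (-13)(-11) = 22
V_3→V_4: (-13)(9) − (-6)(15) = -27
V_4→V_5: (-6)(8) − (-3)(9) = -21
V_5→V_6: (-3)(8) − (3)(8) = -48
V_6→V_1: (3)(-5) − (7)(8) = -71
Σ = -167
Area = |Σ|/2 = 83.5.

83.5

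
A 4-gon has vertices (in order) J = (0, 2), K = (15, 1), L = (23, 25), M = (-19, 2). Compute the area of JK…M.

402.5

Apply Gauss's area formula: 2A = Σ (x_i·y_{i+1} − x_{i+1}·y_i), indices taken mod 4.
Σ = (-30) + (352) + (521) + (-38) = 805
Area = |Σ|/2 = 402.5.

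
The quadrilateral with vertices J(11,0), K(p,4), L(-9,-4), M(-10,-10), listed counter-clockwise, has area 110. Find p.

5

Write out the shoelace sum; only the two edges meeting at K involve p:
2·Area = [(11·4 − p·0) + (p·(-4) − (-9)·4)] + 160
       = -4·p + 240 = 220
⇒ p = 5.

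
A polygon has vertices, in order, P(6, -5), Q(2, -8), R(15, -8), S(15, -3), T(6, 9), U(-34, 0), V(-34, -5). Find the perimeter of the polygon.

|PQ| = √((-4)² + (-3)²) = √25 = 5
|QR| = √((13)² + (0)²) = √169 = 13
|RS| = √((0)² + (5)²) = √25 = 5
|ST| = √((-9)² + (12)²) = √225 = 15
|TU| = √((-40)² + (-9)²) = √1681 = 41
|UV| = √((0)² + (-5)²) = √25 = 5
|VP| = √((40)² + (0)²) = √1600 = 40
Perimeter = 5 + 13 + 5 + 15 + 41 + 5 + 40 = 124.

124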